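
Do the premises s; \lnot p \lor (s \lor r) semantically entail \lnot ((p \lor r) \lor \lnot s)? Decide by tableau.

No

Initial set: {T s; T (\lnot p \lor (s \lor r)); F \lnot ((p \lor r) \lor \lnot s)}.
T (\lnot p \lor (s \lor r)): β-rule — branch into T \lnot p  //  T (s \lor r).
  branch 1 (add T \lnot p):
    F \lnot ((p \lor r) \lor \lnot s): β-rule — branch into T (p \lor r)  //  T \lnot s.
      branch 1.1 (add T (p \lor r)):
        T (p \lor r): β-rule — branch into T p  //  T r.
          branch 1.1.1 (add T p):
            × closes — contains both p and \lnot p.
          branch 1.1.2 (add T r):
            ○ open, literals {p=false, r=true, s=true}.
      branch 1.2 (add T \lnot s):
        × closes — contains both s and \lnot s.
  branch 2 (add T (s \lor r)):
    F \lnot ((p \lor r) \lor \lnot s): β-rule — branch into T (p \lor r)  //  T \lnot s.
      branch 2.1 (add T (p \lor r)):
        T (s \lor r): β-rule — branch into T s  //  T r.
          branch 2.1.1 (add T s):
            T (p \lor r): β-rule — branch into T p  //  T r.
              branch 2.1.1.1 (add T p):
                ○ open, literals {p=true, s=true}.
              branch 2.1.1.2 (add T r):
                ○ open, literals {r=true, s=true}.
          branch 2.1.2 (add T r):
            T (p \lor r): β-rule — branch into T p  //  T r.
              branch 2.1.2.1 (add T p):
                ○ open, literals {p=true, r=true, s=true}.
              branch 2.1.2.2 (add T r):
                ○ open, literals {r=true, s=true}.
      branch 2.2 (add T \lnot s):
        × closes — contains both s and \lnot s.
3 branches closed, 5 open.
An open branch gives a countermodel: p=false, r=true, s=true (unmentioned atoms arbitrary); the premises hold there but the conclusion fails.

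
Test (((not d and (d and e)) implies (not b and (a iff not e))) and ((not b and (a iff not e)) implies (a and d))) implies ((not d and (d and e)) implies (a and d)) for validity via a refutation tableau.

Assume the negation and expand:
Initial set: {not ((((not d and (d and e)) implies (not b and (a iff not e))) and ((not b and (a iff not e)) implies (a and d))) implies ((not d and (d and e)) implies (a and d)))}.
not ((((not d and (d and e)) implies (not b and (a iff not e))) and ((not b and (a iff not e)) implies (a and d))) implies ((not d and (d and e)) implies (a and d))): α-rule — add (((not d and (d and e)) implies (not b and (a iff not e))) and ((not b and (a iff not e)) implies (a and d))), not ((not d and (d and e)) implies (a and d)).
(((not d and (d and e)) implies (not b and (a iff not e))) and ((not b and (a iff not e)) implies (a and d))): α-rule — add ((not d and (d and e)) implies (not b and (a iff not e))), ((not b and (a iff not e)) implies (a and d)).
not ((not d and (d and e)) implies (a and d)): α-rule — add (not d and (d and e)), not (a and d).
(not d and (d and e)): α-rule — add not d, (d and e).
(d and e): α-rule — add d, e.
× closes — contains both d and not d.
All 1 branch closes.
Every branch closed, so the negation is unsatisfiable and the formula is valid.

Valid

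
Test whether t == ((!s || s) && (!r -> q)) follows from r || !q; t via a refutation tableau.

Initial set: {(r || !q); t; !(t == ((!s || s) && (!r -> q)))}.
(r || !q): β-rule — branch into r  //  !q.
  branch 1 (add r):
    !(t == ((!s || s) && (!r -> q))): β-rule — branch into t, !((!s || s) && (!r -> q))  //  !t, ((!s || s) && (!r -> q)).
      branch 1.1 (add t, !((!s || s) && (!r -> q))):
        !((!s || s) && (!r -> q)): β-rule — branch into !(!s || s)  //  !(!r -> q).
          branch 1.1.1 (add !(!s || s)):
            !(!s || s): α-rule — add !!s, !s.
            × closes — contains both s and !s.
          branch 1.1.2 (add !(!r -> q)):
            !(!r -> q): α-rule — add !r, !q.
            × closes — contains both r and !r.
      branch 1.2 (add !t, ((!s || s) && (!r -> q))):
        × closes — contains both t and !t.
  branch 2 (add !q):
    !(t == ((!s || s) && (!r -> q))): β-rule — branch into t, !((!s || s) && (!r -> q))  //  !t, ((!s || s) && (!r -> q)).
      branch 2.1 (add t, !((!s || s) && (!r -> q))):
        !((!s || s) && (!r -> q)): β-rule — branch into !(!s || s)  //  !(!r -> q).
          branch 2.1.1 (add !(!s || s)):
            !(!s || s): α-rule — add !!s, !s.
            × closes — contains both s and !s.
          branch 2.1.2 (add !(!r -> q)):
            !(!r -> q): α-rule — add !r, !q.
            ○ open, literals {q=F, r=F, t=T}.
      branch 2.2 (add !t, ((!s || s) && (!r -> q))):
        × closes — contains both t and !t.
5 branches closed, 1 open.
An open branch gives a countermodel: q=F, r=F, t=T (unmentioned atoms arbitrary); the premises hold there but the conclusion fails.

No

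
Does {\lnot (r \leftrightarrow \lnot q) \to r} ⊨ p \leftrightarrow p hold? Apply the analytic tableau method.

Yes

Initial set: {(\lnot (r \leftrightarrow \lnot q) \to r); \lnot (p \leftrightarrow p)}.
(\lnot (r \leftrightarrow \lnot q) \to r): β-rule — branch into \lnot \lnot (r \leftrightarrow \lnot q)  //  r.
  branch 1 (add \lnot \lnot (r \leftrightarrow \lnot q)):
    \lnot (p \leftrightarrow p): β-rule — branch into p, \lnot p  //  \lnot p, p.
      branch 1.1 (add p, \lnot p):
        × closes — contains both p and \lnot p.
      branch 1.2 (add \lnot p, p):
        × closes — contains both p and \lnot p.
  branch 2 (add r):
    \lnot (p \leftrightarrow p): β-rule — branch into p, \lnot p  //  \lnot p, p.
      branch 2.1 (add p, \lnot p):
        × closes — contains both p and \lnot p.
      branch 2.2 (add \lnot p, p):
        × closes — contains both p and \lnot p.
All 4 branches close.
Every branch closed, so the premises entail the conclusion.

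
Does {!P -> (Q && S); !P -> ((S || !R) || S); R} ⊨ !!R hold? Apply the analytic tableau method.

Yes

Initial set: {(!P -> (Q && S)); (!P -> ((S || !R) || S)); R; !!!R}.
!!!R: drop double negation, giving !R.
× closes — contains both R and !R.
All 1 branch closes.
Every branch closed, so the premises entail the conclusion.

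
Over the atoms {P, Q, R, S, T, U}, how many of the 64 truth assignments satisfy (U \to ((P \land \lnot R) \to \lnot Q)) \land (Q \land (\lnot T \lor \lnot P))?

Initial set: {((U \to ((P \land \lnot R) \to \lnot Q)) \land (Q \land (\lnot T \lor \lnot P)))}.
((U \to ((P \land \lnot R) \to \lnot Q)) \land (Q \land (\lnot T \lor \lnot P))): α-rule — add (U \to ((P \land \lnot R) \to \lnot Q)), (Q \land (\lnot T \lor \lnot P)).
(Q \land (\lnot T \lor \lnot P)): α-rule — add Q, (\lnot T \lor \lnot P).
(U \to ((P \land \lnot R) \to \lnot Q)): β-rule — branch into \lnot U  //  ((P \land \lnot R) \to \lnot Q).
  branch 1 (add \lnot U):
    (\lnot T \lor \lnot P): β-rule — branch into \lnot T  //  \lnot P.
      branch 1.1 (add \lnot T):
        ○ open, literals {Q=T, T=F, U=F}.
      branch 1.2 (add \lnot P):
        ○ open, literals {P=F, Q=T, U=F}.
  branch 2 (add ((P \land \lnot R) \to \lnot Q)):
    (\lnot T \lor \lnot P): β-rule — branch into \lnot T  //  \lnot P.
      branch 2.1 (add \lnot T):
        ((P \land \lnot R) \to \lnot Q): β-rule — branch into \lnot (P \land \lnot R)  //  \lnot Q.
          branch 2.1.1 (add \lnot (P \land \lnot R)):
            \lnot (P \land \lnot R): β-rule — branch into \lnot P  //  \lnot \lnot R.
              branch 2.1.1.1 (add \lnot P):
                ○ open, literals {P=F, Q=T, T=F}.
              branch 2.1.1.2 (add \lnot \lnot R):
                ○ open, literals {Q=T, R=T, T=F}.
          branch 2.1.2 (add \lnot Q):
            × closes — contains both Q and \lnot Q.
      branch 2.2 (add \lnot P):
        ((P \land \lnot R) \to \lnot Q): β-rule — branch into \lnot (P \land \lnot R)  //  \lnot Q.
          branch 2.2.1 (add \lnot (P \land \lnot R)):
            \lnot (P \land \lnot R): β-rule — branch into \lnot P  //  \lnot \lnot R.
              branch 2.2.1.1 (add \lnot P):
                ○ open, literals {P=F, Q=T}.
              branch 2.2.1.2 (add \lnot \lnot R):
                ○ open, literals {P=F, Q=T, R=T}.
          branch 2.2.2 (add \lnot Q):
            × closes — contains both Q and \lnot Q.
2 branches closed, 6 open.
Each open branch fixes some atoms; the unmentioned ones are free. Counting distinct full assignments: branch {Q=T, T=F, U=F} (P, R, S) contributes 8 new; branch {P=F, Q=T, U=F} (R, S, T) contributes 4 new; branch {P=F, Q=T, T=F} (R, S, U) contributes 4 new; branch {Q=T, R=T, T=F} (P, S, U) contributes 2 new; branch {P=F, Q=T} (R, S, T, U) contributes 4 new; branch {P=F, Q=T, R=T} (S, T, U) contributes 0 new. Total: 22.

22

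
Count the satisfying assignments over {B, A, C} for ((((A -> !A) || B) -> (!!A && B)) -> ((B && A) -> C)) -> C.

5

Initial set: {(((((A -> !A) || B) -> (!!A && B)) -> ((B && A) -> C)) -> C)}.
(((((A -> !A) || B) -> (!!A && B)) -> ((B && A) -> C)) -> C): β-rule — branch into !((((A -> !A) || B) -> (!!A && B)) -> ((B && A) -> C))  //  C.
  branch 1 (add !((((A -> !A) || B) -> (!!A && B)) -> ((B && A) -> C))):
    !((((A -> !A) || B) -> (!!A && B)) -> ((B && A) -> C)): α-rule — add (((A -> !A) || B) -> (!!A && B)), !((B && A) -> C).
    !((B && A) -> C): α-rule — add (B && A), !C.
    (B && A): α-rule — add B, A.
    (((A -> !A) || B) -> (!!A && B)): β-rule — branch into !((A -> !A) || B)  //  (!!A && B).
      branch 1.1 (add !((A -> !A) || B)):
        !((A -> !A) || B): α-rule — add !(A -> !A), !B.
        × closes — contains both B and !B.
      branch 1.2 (add (!!A && B)):
        (!!A && B): α-rule — add !!A, B.
        !!A: drop double negation, giving A.
        ○ open, literals {A=true, B=true, C=false}.
  branch 2 (add C):
    ○ open, literals {C=true}.
1 branch closed, 2 open.
Each open branch fixes some atoms; the unmentioned ones are free. Counting distinct full assignments: branch {A=true, B=true, C=false} (none free) contributes 1 new; branch {C=true} (B, A) contributes 4 new. Total: 5.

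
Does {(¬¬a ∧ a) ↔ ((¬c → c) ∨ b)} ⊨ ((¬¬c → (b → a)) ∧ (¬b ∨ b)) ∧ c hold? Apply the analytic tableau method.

Initial set: {((¬¬a ∧ a) ↔ ((¬c → c) ∨ b)); ¬(((¬¬c → (b → a)) ∧ (¬b ∨ b)) ∧ c)}.
((¬¬a ∧ a) ↔ ((¬c → c) ∨ b)): β-rule — branch into (¬¬a ∧ a), ((¬c → c) ∨ b)  //  ¬(¬¬a ∧ a), ¬((¬c → c) ∨ b).
  branch 1 (add (¬¬a ∧ a), ((¬c → c) ∨ b)):
    (¬¬a ∧ a): α-rule — add ¬¬a, a.
    ¬¬a: drop double negation, giving a.
    ¬(((¬¬c → (b → a)) ∧ (¬b ∨ b)) ∧ c): β-rule — branch into ¬((¬¬c → (b → a)) ∧ (¬b ∨ b))  //  ¬c.
      branch 1.1 (add ¬((¬¬c → (b → a)) ∧ (¬b ∨ b))):
        ((¬c → c) ∨ b): β-rule — branch into (¬c → c)  //  b.
          branch 1.1.1 (add (¬c → c)):
            ¬((¬¬c → (b → a)) ∧ (¬b ∨ b)): β-rule — branch into ¬(¬¬c → (b → a))  //  ¬(¬b ∨ b).
              branch 1.1.1.1 (add ¬(¬¬c → (b → a))):
                ¬(¬¬c → (b → a)): α-rule — add ¬¬c, ¬(b → a).
                ¬¬c: drop double negation, giving c.
                ¬(b → a): α-rule — add b, ¬a.
                × closes — contains both a and ¬a.
              branch 1.1.1.2 (add ¬(¬b ∨ b)):
                ¬(¬b ∨ b): α-rule — add ¬¬b, ¬b.
                × closes — contains both b and ¬b.
          branch 1.1.2 (add b):
            ¬((¬¬c → (b → a)) ∧ (¬b ∨ b)): β-rule — branch into ¬(¬¬c → (b → a))  //  ¬(¬b ∨ b).
              branch 1.1.2.1 (add ¬(¬¬c → (b → a))):
                ¬(¬¬c → (b → a)): α-rule — add ¬¬c, ¬(b → a).
                ¬¬c: drop double negation, giving c.
                ¬(b → a): α-rule — add b, ¬a.
                × closes — contains both a and ¬a.
              branch 1.1.2.2 (add ¬(¬b ∨ b)):
                ¬(¬b ∨ b): α-rule — add ¬¬b, ¬b.
                × closes — contains both b and ¬b.
      branch 1.2 (add ¬c):
        ((¬c → c) ∨ b): β-rule — branch into (¬c → c)  //  b.
          branch 1.2.1 (add (¬c → c)):
            (¬c → c): β-rule — branch into ¬¬c  //  c.
              branch 1.2.1.1 (add ¬¬c):
                × closes — contains both c and ¬c.
              branch 1.2.1.2 (add c):
                × closes — contains both c and ¬c.
          branch 1.2.2 (add b):
            ○ open, literals {a=T, b=T, c=F}.
  branch 2 (add ¬(¬¬a ∧ a), ¬((¬c → c) ∨ b)):
    ¬((¬c → c) ∨ b): α-rule — add ¬(¬c → c), ¬b.
    ¬(¬c → c): α-rule — add ¬c, ¬c.
    ¬(((¬¬c → (b → a)) ∧ (¬b ∨ b)) ∧ c): β-rule — branch into ¬((¬¬c → (b → a)) ∧ (¬b ∨ b))  //  ¬c.
      branch 2.1 (add ¬((¬¬c → (b → a)) ∧ (¬b ∨ b))):
        ¬(¬¬a ∧ a): β-rule — branch into ¬¬¬a  //  ¬a.
          branch 2.1.1 (add ¬¬¬a):
            ¬¬¬a: drop double negation, giving ¬a.
            ¬((¬¬c → (b → a)) ∧ (¬b ∨ b)): β-rule — branch into ¬(¬¬c → (b → a))  //  ¬(¬b ∨ b).
              branch 2.1.1.1 (add ¬(¬¬c → (b → a))):
                ¬(¬¬c → (b → a)): α-rule — add ¬¬c, ¬(b → a).
                ¬¬c: drop double negation, giving c.
                × closes — contains both c and ¬c.
              branch 2.1.1.2 (add ¬(¬b ∨ b)):
                ¬(¬b ∨ b): α-rule — add ¬¬b, ¬b.
                × closes — contains both b and ¬b.
          branch 2.1.2 (add ¬a):
            ¬((¬¬c → (b → a)) ∧ (¬b ∨ b)): β-rule — branch into ¬(¬¬c → (b → a))  //  ¬(¬b ∨ b).
              branch 2.1.2.1 (add ¬(¬¬c → (b → a))):
                ¬(¬¬c → (b → a)): α-rule — add ¬¬c, ¬(b → a).
                ¬¬c: drop double negation, giving c.
                × closes — contains both c and ¬c.
              branch 2.1.2.2 (add ¬(¬b ∨ b)):
                ¬(¬b ∨ b): α-rule — add ¬¬b, ¬b.
                × closes — contains both b and ¬b.
      branch 2.2 (add ¬c):
        ¬(¬¬a ∧ a): β-rule — branch into ¬¬¬a  //  ¬a.
          branch 2.2.1 (add ¬¬¬a):
            ¬¬¬a: drop double negation, giving ¬a.
            ○ open, literals {a=F, b=F, c=F}.
          branch 2.2.2 (add ¬a):
            ○ open, literals {a=F, b=F, c=F}.
10 branches closed, 3 open.
An open branch gives a countermodel: a=T, b=T, c=F (unmentioned atoms arbitrary); the premises hold there but the conclusion fails.

No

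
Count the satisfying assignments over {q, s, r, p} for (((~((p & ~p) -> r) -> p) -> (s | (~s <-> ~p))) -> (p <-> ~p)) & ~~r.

2

Initial set: {((((~((p & ~p) -> r) -> p) -> (s | (~s <-> ~p))) -> (p <-> ~p)) & ~~r)}.
((((~((p & ~p) -> r) -> p) -> (s | (~s <-> ~p))) -> (p <-> ~p)) & ~~r): α-rule — add (((~((p & ~p) -> r) -> p) -> (s | (~s <-> ~p))) -> (p <-> ~p)), ~~r.
~~r: drop double negation, giving r.
(((~((p & ~p) -> r) -> p) -> (s | (~s <-> ~p))) -> (p <-> ~p)): β-rule — branch into ~((~((p & ~p) -> r) -> p) -> (s | (~s <-> ~p)))  //  (p <-> ~p).
  branch 1 (add ~((~((p & ~p) -> r) -> p) -> (s | (~s <-> ~p)))):
    ~((~((p & ~p) -> r) -> p) -> (s | (~s <-> ~p))): α-rule — add (~((p & ~p) -> r) -> p), ~(s | (~s <-> ~p)).
    ~(s | (~s <-> ~p)): α-rule — add ~s, ~(~s <-> ~p).
    (~((p & ~p) -> r) -> p): β-rule — branch into ~~((p & ~p) -> r)  //  p.
      branch 1.1 (add ~~((p & ~p) -> r)):
        ~(~s <-> ~p): β-rule — branch into ~s, ~~p  //  ~~s, ~p.
          branch 1.1.1 (add ~s, ~~p):
            ~~((p & ~p) -> r): β-rule — branch into ~(p & ~p)  //  r.
              branch 1.1.1.1 (add ~(p & ~p)):
                ~(p & ~p): β-rule — branch into ~p  //  ~~p.
                  branch 1.1.1.1.1 (add ~p):
                    × closes — contains both p and ~p.
                  branch 1.1.1.1.2 (add ~~p):
                    ○ open, literals {p=1, r=1, s=0}.
              branch 1.1.1.2 (add r):
                ○ open, literals {p=1, r=1, s=0}.
          branch 1.1.2 (add ~~s, ~p):
            × closes — contains both s and ~s.
      branch 1.2 (add p):
        ~(~s <-> ~p): β-rule — branch into ~s, ~~p  //  ~~s, ~p.
          branch 1.2.1 (add ~s, ~~p):
            ○ open, literals {p=1, r=1, s=0}.
          branch 1.2.2 (add ~~s, ~p):
            × closes — contains both s and ~s.
  branch 2 (add (p <-> ~p)):
    (p <-> ~p): β-rule — branch into p, ~p  //  ~p, ~~p.
      branch 2.1 (add p, ~p):
        × closes — contains both p and ~p.
      branch 2.2 (add ~p, ~~p):
        × closes — contains both p and ~p.
5 branches closed, 3 open.
Each open branch fixes some atoms; the unmentioned ones are free. Counting distinct full assignments: branch {p=1, r=1, s=0} (q) contributes 2 new; branch {p=1, r=1, s=0} (q) contributes 0 new; branch {p=1, r=1, s=0} (q) contributes 0 new. Total: 2.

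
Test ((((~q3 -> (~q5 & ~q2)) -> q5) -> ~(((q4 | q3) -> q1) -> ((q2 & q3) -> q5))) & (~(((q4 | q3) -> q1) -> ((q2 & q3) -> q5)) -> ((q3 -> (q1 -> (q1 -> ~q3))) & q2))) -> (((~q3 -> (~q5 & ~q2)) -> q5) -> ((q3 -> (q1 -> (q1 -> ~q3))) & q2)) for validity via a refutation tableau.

Valid

Assume the negation and expand:
Initial set: {~(((((~q3 -> (~q5 & ~q2)) -> q5) -> ~(((q4 | q3) -> q1) -> ((q2 & q3) -> q5))) & (~(((q4 | q3) -> q1) -> ((q2 & q3) -> q5)) -> ((q3 -> (q1 -> (q1 -> ~q3))) & q2))) -> (((~q3 -> (~q5 & ~q2)) -> q5) -> ((q3 -> (q1 -> (q1 -> ~q3))) & q2)))}.
~(((((~q3 -> (~q5 & ~q2)) -> q5) -> ~(((q4 | q3) -> q1) -> ((q2 & q3) -> q5))) & (~(((q4 | q3) -> q1) -> ((q2 & q3) -> q5)) -> ((q3 -> (q1 -> (q1 -> ~q3))) & q2))) -> (((~q3 -> (~q5 & ~q2)) -> q5) -> ((q3 -> (q1 -> (q1 -> ~q3))) & q2))): α-rule — add ((((~q3 -> (~q5 & ~q2)) -> q5) -> ~(((q4 | q3) -> q1) -> ((q2 & q3) -> q5))) & (~(((q4 | q3) -> q1) -> ((q2 & q3) -> q5)) -> ((q3 -> (q1 -> (q1 -> ~q3))) & q2))), ~(((~q3 -> (~q5 & ~q2)) -> q5) -> ((q3 -> (q1 -> (q1 -> ~q3))) & q2)).
((((~q3 -> (~q5 & ~q2)) -> q5) -> ~(((q4 | q3) -> q1) -> ((q2 & q3) -> q5))) & (~(((q4 | q3) -> q1) -> ((q2 & q3) -> q5)) -> ((q3 -> (q1 -> (q1 -> ~q3))) & q2))): α-rule — add (((~q3 -> (~q5 & ~q2)) -> q5) -> ~(((q4 | q3) -> q1) -> ((q2 & q3) -> q5))), (~(((q4 | q3) -> q1) -> ((q2 & q3) -> q5)) -> ((q3 -> (q1 -> (q1 -> ~q3))) & q2)).
~(((~q3 -> (~q5 & ~q2)) -> q5) -> ((q3 -> (q1 -> (q1 -> ~q3))) & q2)): α-rule — add ((~q3 -> (~q5 & ~q2)) -> q5), ~((q3 -> (q1 -> (q1 -> ~q3))) & q2).
(((~q3 -> (~q5 & ~q2)) -> q5) -> ~(((q4 | q3) -> q1) -> ((q2 & q3) -> q5))): β-rule — branch into ~((~q3 -> (~q5 & ~q2)) -> q5)  //  ~(((q4 | q3) -> q1) -> ((q2 & q3) -> q5)).
  branch 1 (add ~((~q3 -> (~q5 & ~q2)) -> q5)):
    ~((~q3 -> (~q5 & ~q2)) -> q5): α-rule — add (~q3 -> (~q5 & ~q2)), ~q5.
    (~(((q4 | q3) -> q1) -> ((q2 & q3) -> q5)) -> ((q3 -> (q1 -> (q1 -> ~q3))) & q2)): β-rule — branch into ~~(((q4 | q3) -> q1) -> ((q2 & q3) -> q5))  //  ((q3 -> (q1 -> (q1 -> ~q3))) & q2).
      branch 1.1 (add ~~(((q4 | q3) -> q1) -> ((q2 & q3) -> q5))):
        ((~q3 -> (~q5 & ~q2)) -> q5): β-rule — branch into ~(~q3 -> (~q5 & ~q2))  //  q5.
          branch 1.1.1 (add ~(~q3 -> (~q5 & ~q2))):
            ~(~q3 -> (~q5 & ~q2)): α-rule — add ~q3, ~(~q5 & ~q2).
            ~((q3 -> (q1 -> (q1 -> ~q3))) & q2): β-rule — branch into ~(q3 -> (q1 -> (q1 -> ~q3)))  //  ~q2.
              branch 1.1.1.1 (add ~(q3 -> (q1 -> (q1 -> ~q3)))):
                ~(q3 -> (q1 -> (q1 -> ~q3))): α-rule — add q3, ~(q1 -> (q1 -> ~q3)).
                × closes — contains both q3 and ~q3.
              branch 1.1.1.2 (add ~q2):
                (~q3 -> (~q5 & ~q2)): β-rule — branch into ~~q3  //  (~q5 & ~q2).
                  branch 1.1.1.2.1 (add ~~q3):
                    × closes — contains both q3 and ~q3.
                  branch 1.1.1.2.2 (add (~q5 & ~q2)):
                    (~q5 & ~q2): α-rule — add ~q5, ~q2.
                    ~~(((q4 | q3) -> q1) -> ((q2 & q3) -> q5)): β-rule — branch into ~((q4 | q3) -> q1)  //  ((q2 & q3) -> q5).
                      branch 1.1.1.2.2.1 (add ~((q4 | q3) -> q1)):
                        ~((q4 | q3) -> q1): α-rule — add (q4 | q3), ~q1.
                        ~(~q5 & ~q2): β-rule — branch into ~~q5  //  ~~q2.
                          branch 1.1.1.2.2.1.1 (add ~~q5):
                            × closes — contains both q5 and ~q5.
                          branch 1.1.1.2.2.1.2 (add ~~q2):
                            × closes — contains both q2 and ~q2.
                      branch 1.1.1.2.2.2 (add ((q2 & q3) -> q5)):
                        ~(~q5 & ~q2): β-rule — branch into ~~q5  //  ~~q2.
                          branch 1.1.1.2.2.2.1 (add ~~q5):
                            × closes — contains both q5 and ~q5.
                          branch 1.1.1.2.2.2.2 (add ~~q2):
                            × closes — contains both q2 and ~q2.
          branch 1.1.2 (add q5):
            × closes — contains both q5 and ~q5.
      branch 1.2 (add ((q3 -> (q1 -> (q1 -> ~q3))) & q2)):
        ((q3 -> (q1 -> (q1 -> ~q3))) & q2): α-rule — add (q3 -> (q1 -> (q1 -> ~q3))), q2.
        ((~q3 -> (~q5 & ~q2)) -> q5): β-rule — branch into ~(~q3 -> (~q5 & ~q2))  //  q5.
          branch 1.2.1 (add ~(~q3 -> (~q5 & ~q2))):
            ~(~q3 -> (~q5 & ~q2)): α-rule — add ~q3, ~(~q5 & ~q2).
            ~((q3 -> (q1 -> (q1 -> ~q3))) & q2): β-rule — branch into ~(q3 -> (q1 -> (q1 -> ~q3)))  //  ~q2.
              branch 1.2.1.1 (add ~(q3 -> (q1 -> (q1 -> ~q3)))):
                ~(q3 -> (q1 -> (q1 -> ~q3))): α-rule — add q3, ~(q1 -> (q1 -> ~q3)).
                × closes — contains both q3 and ~q3.
              branch 1.2.1.2 (add ~q2):
                × closes — contains both q2 and ~q2.
          branch 1.2.2 (add q5):
            × closes — contains both q5 and ~q5.
  branch 2 (add ~(((q4 | q3) -> q1) -> ((q2 & q3) -> q5))):
    ~(((q4 | q3) -> q1) -> ((q2 & q3) -> q5)): α-rule — add ((q4 | q3) -> q1), ~((q2 & q3) -> q5).
    ~((q2 & q3) -> q5): α-rule — add (q2 & q3), ~q5.
    (q2 & q3): α-rule — add q2, q3.
    (~(((q4 | q3) -> q1) -> ((q2 & q3) -> q5)) -> ((q3 -> (q1 -> (q1 -> ~q3))) & q2)): β-rule — branch into ~~(((q4 | q3) -> q1) -> ((q2 & q3) -> q5))  //  ((q3 -> (q1 -> (q1 -> ~q3))) & q2).
      branch 2.1 (add ~~(((q4 | q3) -> q1) -> ((q2 & q3) -> q5))):
        ((~q3 -> (~q5 & ~q2)) -> q5): β-rule — branch into ~(~q3 -> (~q5 & ~q2))  //  q5.
          branch 2.1.1 (add ~(~q3 -> (~q5 & ~q2))):
            ~(~q3 -> (~q5 & ~q2)): α-rule — add ~q3, ~(~q5 & ~q2).
            × closes — contains both q3 and ~q3.
          branch 2.1.2 (add q5):
            × closes — contains both q5 and ~q5.
      branch 2.2 (add ((q3 -> (q1 -> (q1 -> ~q3))) & q2)):
        ((q3 -> (q1 -> (q1 -> ~q3))) & q2): α-rule — add (q3 -> (q1 -> (q1 -> ~q3))), q2.
        ((~q3 -> (~q5 & ~q2)) -> q5): β-rule — branch into ~(~q3 -> (~q5 & ~q2))  //  q5.
          branch 2.2.1 (add ~(~q3 -> (~q5 & ~q2))):
            ~(~q3 -> (~q5 & ~q2)): α-rule — add ~q3, ~(~q5 & ~q2).
            × closes — contains both q3 and ~q3.
          branch 2.2.2 (add q5):
            × closes — contains both q5 and ~q5.
All 14 branches close.
Every branch closed, so the negation is unsatisfiable and the formula is valid.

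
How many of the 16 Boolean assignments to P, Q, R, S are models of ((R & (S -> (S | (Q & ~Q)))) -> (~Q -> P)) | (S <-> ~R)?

Initial set: {T (((R & (S -> (S | (Q & ~Q)))) -> (~Q -> P)) | (S <-> ~R))}.
T (((R & (S -> (S | (Q & ~Q)))) -> (~Q -> P)) | (S <-> ~R)): β-rule — branch into T ((R & (S -> (S | (Q & ~Q)))) -> (~Q -> P))  //  T (S <-> ~R).
  branch 1 (add T ((R & (S -> (S | (Q & ~Q)))) -> (~Q -> P))):
    T ((R & (S -> (S | (Q & ~Q)))) -> (~Q -> P)): β-rule — branch into F (R & (S -> (S | (Q & ~Q))))  //  T (~Q -> P).
      branch 1.1 (add F (R & (S -> (S | (Q & ~Q))))):
        F (R & (S -> (S | (Q & ~Q)))): β-rule — branch into F R  //  F (S -> (S | (Q & ~Q))).
          branch 1.1.1 (add F R):
            ○ open, literals {R=F}.
          branch 1.1.2 (add F (S -> (S | (Q & ~Q)))):
            F (S -> (S | (Q & ~Q))): α-rule — add T S, F (S | (Q & ~Q)).
            F (S | (Q & ~Q)): α-rule — add F S, F (Q & ~Q).
            × closes — contains both S and ~S.
      branch 1.2 (add T (~Q -> P)):
        T (~Q -> P): β-rule — branch into F ~Q  //  T P.
          branch 1.2.1 (add F ~Q):
            ○ open, literals {Q=T}.
          branch 1.2.2 (add T P):
            ○ open, literals {P=T}.
  branch 2 (add T (S <-> ~R)):
    T (S <-> ~R): β-rule — branch into T S, T ~R  //  F S, F ~R.
      branch 2.1 (add T S, T ~R):
        ○ open, literals {R=F, S=T}.
      branch 2.2 (add F S, F ~R):
        ○ open, literals {R=T, S=F}.
1 branch closed, 5 open.
Each open branch fixes some atoms; the unmentioned ones are free. Counting distinct full assignments: branch {R=F} (P, Q, S) contributes 8 new; branch {Q=T} (P, R, S) contributes 4 new; branch {P=T} (Q, R, S) contributes 2 new; branch {R=F, S=T} (P, Q) contributes 0 new; branch {R=T, S=F} (P, Q) contributes 1 new. Total: 15.

15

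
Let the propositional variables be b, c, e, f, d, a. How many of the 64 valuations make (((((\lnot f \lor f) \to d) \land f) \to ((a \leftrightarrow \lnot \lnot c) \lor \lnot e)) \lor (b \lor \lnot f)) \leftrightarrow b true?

Initial set: {((((((\lnot f \lor f) \to d) \land f) \to ((a \leftrightarrow \lnot \lnot c) \lor \lnot e)) \lor (b \lor \lnot f)) \leftrightarrow b)}.
((((((\lnot f \lor f) \to d) \land f) \to ((a \leftrightarrow \lnot \lnot c) \lor \lnot e)) \lor (b \lor \lnot f)) \leftrightarrow b): β-rule — branch into (((((\lnot f \lor f) \to d) \land f) \to ((a \leftrightarrow \lnot \lnot c) \lor \lnot e)) \lor (b \lor \lnot f)), b  //  \lnot (((((\lnot f \lor f) \to d) \land f) \to ((a \leftrightarrow \lnot \lnot c) \lor \lnot e)) \lor (b \lor \lnot f)), \lnot b.
  branch 1 (add (((((\lnot f \lor f) \to d) \land f) \to ((a \leftrightarrow \lnot \lnot c) \lor \lnot e)) \lor (b \lor \lnot f)), b):
    (((((\lnot f \lor f) \to d) \land f) \to ((a \leftrightarrow \lnot \lnot c) \lor \lnot e)) \lor (b \lor \lnot f)): β-rule — branch into ((((\lnot f \lor f) \to d) \land f) \to ((a \leftrightarrow \lnot \lnot c) \lor \lnot e))  //  (b \lor \lnot f).
      branch 1.1 (add ((((\lnot f \lor f) \to d) \land f) \to ((a \leftrightarrow \lnot \lnot c) \lor \lnot e))):
        ((((\lnot f \lor f) \to d) \land f) \to ((a \leftrightarrow \lnot \lnot c) \lor \lnot e)): β-rule — branch into \lnot (((\lnot f \lor f) \to d) \land f)  //  ((a \leftrightarrow \lnot \lnot c) \lor \lnot e).
          branch 1.1.1 (add \lnot (((\lnot f \lor f) \to d) \land f)):
            \lnot (((\lnot f \lor f) \to d) \land f): β-rule — branch into \lnot ((\lnot f \lor f) \to d)  //  \lnot f.
              branch 1.1.1.1 (add \lnot ((\lnot f \lor f) \to d)):
                \lnot ((\lnot f \lor f) \to d): α-rule — add (\lnot f \lor f), \lnot d.
                (\lnot f \lor f): β-rule — branch into \lnot f  //  f.
                  branch 1.1.1.1.1 (add \lnot f):
                    ○ open, literals {b=1, d=0, f=0}.
                  branch 1.1.1.1.2 (add f):
                    ○ open, literals {b=1, d=0, f=1}.
              branch 1.1.1.2 (add \lnot f):
                ○ open, literals {b=1, f=0}.
          branch 1.1.2 (add ((a \leftrightarrow \lnot \lnot c) \lor \lnot e)):
            ((a \leftrightarrow \lnot \lnot c) \lor \lnot e): β-rule — branch into (a \leftrightarrow \lnot \lnot c)  //  \lnot e.
              branch 1.1.2.1 (add (a \leftrightarrow \lnot \lnot c)):
                (a \leftrightarrow \lnot \lnot c): β-rule — branch into a, \lnot \lnot c  //  \lnot a, \lnot \lnot \lnot c.
                  branch 1.1.2.1.1 (add a, \lnot \lnot c):
                    \lnot \lnot c: drop double negation, giving c.
                    ○ open, literals {a=1, b=1, c=1}.
                  branch 1.1.2.1.2 (add \lnot a, \lnot \lnot \lnot c):
                    \lnot \lnot \lnot c: drop double negation, giving \lnot c.
                    ○ open, literals {a=0, b=1, c=0}.
              branch 1.1.2.2 (add \lnot e):
                ○ open, literals {b=1, e=0}.
      branch 1.2 (add (b \lor \lnot f)):
        (b \lor \lnot f): β-rule — branch into b  //  \lnot f.
          branch 1.2.1 (add b):
            ○ open, literals {b=1}.
          branch 1.2.2 (add \lnot f):
            ○ open, literals {b=1, f=0}.
  branch 2 (add \lnot (((((\lnot f \lor f) \to d) \land f) \to ((a \leftrightarrow \lnot \lnot c) \lor \lnot e)) \lor (b \lor \lnot f)), \lnot b):
    \lnot (((((\lnot f \lor f) \to d) \land f) \to ((a \leftrightarrow \lnot \lnot c) \lor \lnot e)) \lor (b \lor \lnot f)): α-rule — add \lnot ((((\lnot f \lor f) \to d) \land f) \to ((a \leftrightarrow \lnot \lnot c) \lor \lnot e)), \lnot (b \lor \lnot f).
    \lnot ((((\lnot f \lor f) \to d) \land f) \to ((a \leftrightarrow \lnot \lnot c) \lor \lnot e)): α-rule — add (((\lnot f \lor f) \to d) \land f), \lnot ((a \leftrightarrow \lnot \lnot c) \lor \lnot e).
    \lnot (b \lor \lnot f): α-rule — add \lnot b, \lnot \lnot f.
    (((\lnot f \lor f) \to d) \land f): α-rule — add ((\lnot f \lor f) \to d), f.
    \lnot ((a \leftrightarrow \lnot \lnot c) \lor \lnot e): α-rule — add \lnot (a \leftrightarrow \lnot \lnot c), \lnot \lnot e.
    ((\lnot f \lor f) \to d): β-rule — branch into \lnot (\lnot f \lor f)  //  d.
      branch 2.1 (add \lnot (\lnot f \lor f)):
        \lnot (\lnot f \lor f): α-rule — add \lnot \lnot f, \lnot f.
        × closes — contains both f and \lnot f.
      branch 2.2 (add d):
        \lnot (a \leftrightarrow \lnot \lnot c): β-rule — branch into a, \lnot \lnot \lnot c  //  \lnot a, \lnot \lnot c.
          branch 2.2.1 (add a, \lnot \lnot \lnot c):
            \lnot \lnot \lnot c: drop double negation, giving \lnot c.
            ○ open, literals {a=1, b=0, c=0, d=1, e=1, f=1}.
          branch 2.2.2 (add \lnot a, \lnot \lnot c):
            \lnot \lnot c: drop double negation, giving c.
            ○ open, literals {a=0, b=0, c=1, d=1, e=1, f=1}.
1 branch closed, 10 open.
Each open branch fixes some atoms; the unmentioned ones are free. Counting distinct full assignments: branch {b=1, d=0, f=0} (c, e, a) contributes 8 new; branch {b=1, d=0, f=1} (c, e, a) contributes 8 new; branch {b=1, f=0} (c, e, d, a) contributes 8 new; branch {a=1, b=1, c=1} (e, f, d) contributes 2 new; branch {a=0, b=1, c=0} (e, f, d) contributes 2 new; branch {b=1, e=0} (c, f, d, a) contributes 2 new; branch {b=1} (c, e, f, d, a) contributes 2 new; branch {b=1, f=0} (c, e, d, a) contributes 0 new; branch {a=1, b=0, c=0, d=1, e=1, f=1} (none free) contributes 1 new; branch {a=0, b=0, c=1, d=1, e=1, f=1} (none free) contributes 1 new. Total: 34.

34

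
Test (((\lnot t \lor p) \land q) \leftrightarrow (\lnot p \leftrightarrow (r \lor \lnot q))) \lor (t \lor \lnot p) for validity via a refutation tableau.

Not valid

Assume the negation and expand:
Initial set: {\lnot ((((\lnot t \lor p) \land q) \leftrightarrow (\lnot p \leftrightarrow (r \lor \lnot q))) \lor (t \lor \lnot p))}.
\lnot ((((\lnot t \lor p) \land q) \leftrightarrow (\lnot p \leftrightarrow (r \lor \lnot q))) \lor (t \lor \lnot p)): α-rule — add \lnot (((\lnot t \lor p) \land q) \leftrightarrow (\lnot p \leftrightarrow (r \lor \lnot q))), \lnot (t \lor \lnot p).
\lnot (t \lor \lnot p): α-rule — add \lnot t, \lnot \lnot p.
\lnot (((\lnot t \lor p) \land q) \leftrightarrow (\lnot p \leftrightarrow (r \lor \lnot q))): β-rule — branch into ((\lnot t \lor p) \land q), \lnot (\lnot p \leftrightarrow (r \lor \lnot q))  //  \lnot ((\lnot t \lor p) \land q), (\lnot p \leftrightarrow (r \lor \lnot q)).
  branch 1 (add ((\lnot t \lor p) \land q), \lnot (\lnot p \leftrightarrow (r \lor \lnot q))):
    ((\lnot t \lor p) \land q): α-rule — add (\lnot t \lor p), q.
    \lnot (\lnot p \leftrightarrow (r \lor \lnot q)): β-rule — branch into \lnot p, \lnot (r \lor \lnot q)  //  \lnot \lnot p, (r \lor \lnot q).
      branch 1.1 (add \lnot p, \lnot (r \lor \lnot q)):
        × closes — contains both p and \lnot p.
      branch 1.2 (add \lnot \lnot p, (r \lor \lnot q)):
        (\lnot t \lor p): β-rule — branch into \lnot t  //  p.
          branch 1.2.1 (add \lnot t):
            (r \lor \lnot q): β-rule — branch into r  //  \lnot q.
              branch 1.2.1.1 (add r):
                ○ open, literals {p=1, q=1, r=1, t=0}.
              branch 1.2.1.2 (add \lnot q):
                × closes — contains both q and \lnot q.
          branch 1.2.2 (add p):
            (r \lor \lnot q): β-rule — branch into r  //  \lnot q.
              branch 1.2.2.1 (add r):
                ○ open, literals {p=1, q=1, r=1, t=0}.
              branch 1.2.2.2 (add \lnot q):
                × closes — contains both q and \lnot q.
  branch 2 (add \lnot ((\lnot t \lor p) \land q), (\lnot p \leftrightarrow (r \lor \lnot q))):
    \lnot ((\lnot t \lor p) \land q): β-rule — branch into \lnot (\lnot t \lor p)  //  \lnot q.
      branch 2.1 (add \lnot (\lnot t \lor p)):
        \lnot (\lnot t \lor p): α-rule — add \lnot \lnot t, \lnot p.
        × closes — contains both t and \lnot t.
      branch 2.2 (add \lnot q):
        (\lnot p \leftrightarrow (r \lor \lnot q)): β-rule — branch into \lnot p, (r \lor \lnot q)  //  \lnot \lnot p, \lnot (r \lor \lnot q).
          branch 2.2.1 (add \lnot p, (r \lor \lnot q)):
            × closes — contains both p and \lnot p.
          branch 2.2.2 (add \lnot \lnot p, \lnot (r \lor \lnot q)):
            \lnot (r \lor \lnot q): α-rule — add \lnot r, \lnot \lnot q.
            × closes — contains both q and \lnot q.
6 branches closed, 2 open.
An open branch gives a countermodel: p=1, q=1, r=1, t=0 (unmentioned atoms arbitrary); under it the original formula is false.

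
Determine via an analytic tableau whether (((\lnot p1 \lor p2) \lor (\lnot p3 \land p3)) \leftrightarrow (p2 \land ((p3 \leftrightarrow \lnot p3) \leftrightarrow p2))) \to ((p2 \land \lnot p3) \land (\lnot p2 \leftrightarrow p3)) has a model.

Satisfiable

Initial set: {T ((((\lnot p1 \lor p2) \lor (\lnot p3 \land p3)) \leftrightarrow (p2 \land ((p3 \leftrightarrow \lnot p3) \leftrightarrow p2))) \to ((p2 \land \lnot p3) \land (\lnot p2 \leftrightarrow p3)))}.
T ((((\lnot p1 \lor p2) \lor (\lnot p3 \land p3)) \leftrightarrow (p2 \land ((p3 \leftrightarrow \lnot p3) \leftrightarrow p2))) \to ((p2 \land \lnot p3) \land (\lnot p2 \leftrightarrow p3))): β-rule — branch into F (((\lnot p1 \lor p2) \lor (\lnot p3 \land p3)) \leftrightarrow (p2 \land ((p3 \leftrightarrow \lnot p3) \leftrightarrow p2)))  //  T ((p2 \land \lnot p3) \land (\lnot p2 \leftrightarrow p3)).
  branch 1 (add F (((\lnot p1 \lor p2) \lor (\lnot p3 \land p3)) \leftrightarrow (p2 \land ((p3 \leftrightarrow \lnot p3) \leftrightarrow p2)))):
    F (((\lnot p1 \lor p2) \lor (\lnot p3 \land p3)) \leftrightarrow (p2 \land ((p3 \leftrightarrow \lnot p3) \leftrightarrow p2))): β-rule — branch into T ((\lnot p1 \lor p2) \lor (\lnot p3 \land p3)), F (p2 \land ((p3 \leftrightarrow \lnot p3) \leftrightarrow p2))  //  F ((\lnot p1 \lor p2) \lor (\lnot p3 \land p3)), T (p2 \land ((p3 \leftrightarrow \lnot p3) \leftrightarrow p2)).
      branch 1.1 (add T ((\lnot p1 \lor p2) \lor (\lnot p3 \land p3)), F (p2 \land ((p3 \leftrightarrow \lnot p3) \leftrightarrow p2))):
        T ((\lnot p1 \lor p2) \lor (\lnot p3 \land p3)): β-rule — branch into T (\lnot p1 \lor p2)  //  T (\lnot p3 \land p3).
          branch 1.1.1 (add T (\lnot p1 \lor p2)):
            F (p2 \land ((p3 \leftrightarrow \lnot p3) \leftrightarrow p2)): β-rule — branch into F p2  //  F ((p3 \leftrightarrow \lnot p3) \leftrightarrow p2).
              branch 1.1.1.1 (add F p2):
                T (\lnot p1 \lor p2): β-rule — branch into T \lnot p1  //  T p2.
                  branch 1.1.1.1.1 (add T \lnot p1):
                    ○ open, literals {p1=F, p2=F}.
                  branch 1.1.1.1.2 (add T p2):
                    × closes — contains both p2 and \lnot p2.
              branch 1.1.1.2 (add F ((p3 \leftrightarrow \lnot p3) \leftrightarrow p2)):
                T (\lnot p1 \lor p2): β-rule — branch into T \lnot p1  //  T p2.
                  branch 1.1.1.2.1 (add T \lnot p1):
                    F ((p3 \leftrightarrow \lnot p3) \leftrightarrow p2): β-rule — branch into T (p3 \leftrightarrow \lnot p3), F p2  //  F (p3 \leftrightarrow \lnot p3), T p2.
                      branch 1.1.1.2.1.1 (add T (p3 \leftrightarrow \lnot p3), F p2):
                        T (p3 \leftrightarrow \lnot p3): β-rule — branch into T p3, T \lnot p3  //  F p3, F \lnot p3.
                          branch 1.1.1.2.1.1.1 (add T p3, T \lnot p3):
                            × closes — contains both p3 and \lnot p3.
                          branch 1.1.1.2.1.1.2 (add F p3, F \lnot p3):
                            × closes — contains both p3 and \lnot p3.
                      branch 1.1.1.2.1.2 (add F (p3 \leftrightarrow \lnot p3), T p2):
                        F (p3 \leftrightarrow \lnot p3): β-rule — branch into T p3, F \lnot p3  //  F p3, T \lnot p3.
                          branch 1.1.1.2.1.2.1 (add T p3, F \lnot p3):
                            ○ open, literals {p1=F, p2=T, p3=T}.
                          branch 1.1.1.2.1.2.2 (add F p3, T \lnot p3):
                            ○ open, literals {p1=F, p2=T, p3=F}.
                  branch 1.1.1.2.2 (add T p2):
                    F ((p3 \leftrightarrow \lnot p3) \leftrightarrow p2): β-rule — branch into T (p3 \leftrightarrow \lnot p3), F p2  //  F (p3 \leftrightarrow \lnot p3), T p2.
                      branch 1.1.1.2.2.1 (add T (p3 \leftrightarrow \lnot p3), F p2):
                        × closes — contains both p2 and \lnot p2.
                      branch 1.1.1.2.2.2 (add F (p3 \leftrightarrow \lnot p3), T p2):
                        F (p3 \leftrightarrow \lnot p3): β-rule — branch into T p3, F \lnot p3  //  F p3, T \lnot p3.
                          branch 1.1.1.2.2.2.1 (add T p3, F \lnot p3):
                            ○ open, literals {p2=T, p3=T}.
                          branch 1.1.1.2.2.2.2 (add F p3, T \lnot p3):
                            ○ open, literals {p2=T, p3=F}.
          branch 1.1.2 (add T (\lnot p3 \land p3)):
            T (\lnot p3 \land p3): α-rule — add T \lnot p3, T p3.
            × closes — contains both p3 and \lnot p3.
      branch 1.2 (add F ((\lnot p1 \lor p2) \lor (\lnot p3 \land p3)), T (p2 \land ((p3 \leftrightarrow \lnot p3) \leftrightarrow p2))):
        F ((\lnot p1 \lor p2) \lor (\lnot p3 \land p3)): α-rule — add F (\lnot p1 \lor p2), F (\lnot p3 \land p3).
        T (p2 \land ((p3 \leftrightarrow \lnot p3) \leftrightarrow p2)): α-rule — add T p2, T ((p3 \leftrightarrow \lnot p3) \leftrightarrow p2).
        F (\lnot p1 \lor p2): α-rule — add F \lnot p1, F p2.
        × closes — contains both p2 and \lnot p2.
  branch 2 (add T ((p2 \land \lnot p3) \land (\lnot p2 \leftrightarrow p3))):
    T ((p2 \land \lnot p3) \land (\lnot p2 \leftrightarrow p3)): α-rule — add T (p2 \land \lnot p3), T (\lnot p2 \leftrightarrow p3).
    T (p2 \land \lnot p3): α-rule — add T p2, T \lnot p3.
    T (\lnot p2 \leftrightarrow p3): β-rule — branch into T \lnot p2, T p3  //  F \lnot p2, F p3.
      branch 2.1 (add T \lnot p2, T p3):
        × closes — contains both p2 and \lnot p2.
      branch 2.2 (add F \lnot p2, F p3):
        ○ open, literals {p2=T, p3=F}.
7 branches closed, 6 open.
An open branch gives a satisfying assignment: p1=F, p2=F.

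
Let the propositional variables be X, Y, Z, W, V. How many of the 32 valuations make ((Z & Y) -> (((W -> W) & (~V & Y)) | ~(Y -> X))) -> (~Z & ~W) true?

Initial set: {(((Z & Y) -> (((W -> W) & (~V & Y)) | ~(Y -> X))) -> (~Z & ~W))}.
(((Z & Y) -> (((W -> W) & (~V & Y)) | ~(Y -> X))) -> (~Z & ~W)): β-rule — branch into ~((Z & Y) -> (((W -> W) & (~V & Y)) | ~(Y -> X)))  //  (~Z & ~W).
  branch 1 (add ~((Z & Y) -> (((W -> W) & (~V & Y)) | ~(Y -> X)))):
    ~((Z & Y) -> (((W -> W) & (~V & Y)) | ~(Y -> X))): α-rule — add (Z & Y), ~(((W -> W) & (~V & Y)) | ~(Y -> X)).
    (Z & Y): α-rule — add Z, Y.
    ~(((W -> W) & (~V & Y)) | ~(Y -> X)): α-rule — add ~((W -> W) & (~V & Y)), ~~(Y -> X).
    ~((W -> W) & (~V & Y)): β-rule — branch into ~(W -> W)  //  ~(~V & Y).
      branch 1.1 (add ~(W -> W)):
        ~(W -> W): α-rule — add W, ~W.
        × closes — contains both W and ~W.
      branch 1.2 (add ~(~V & Y)):
        ~~(Y -> X): β-rule — branch into ~Y  //  X.
          branch 1.2.1 (add ~Y):
            × closes — contains both Y and ~Y.
          branch 1.2.2 (add X):
            ~(~V & Y): β-rule — branch into ~~V  //  ~Y.
              branch 1.2.2.1 (add ~~V):
                ○ open, literals {V=T, X=T, Y=T, Z=T}.
              branch 1.2.2.2 (add ~Y):
                × closes — contains both Y and ~Y.
  branch 2 (add (~Z & ~W)):
    (~Z & ~W): α-rule — add ~Z, ~W.
    ○ open, literals {W=F, Z=F}.
3 branches closed, 2 open.
Each open branch fixes some atoms; the unmentioned ones are free. Counting distinct full assignments: branch {V=T, X=T, Y=T, Z=T} (W) contributes 2 new; branch {W=F, Z=F} (X, Y, V) contributes 8 new. Total: 10.

10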